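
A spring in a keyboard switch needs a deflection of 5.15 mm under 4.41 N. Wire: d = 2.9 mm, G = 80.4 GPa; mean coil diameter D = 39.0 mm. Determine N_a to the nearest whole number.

Required rate k = F/δ = 4.41/5.15 = 0.85631 N/mm
N_a = Gd⁴/(8D³k) = (80.4×10³ × 2.9⁴)/(8 × 39.0³ × 0.85631)
    = 5.68654e+06 / 406364 = 13.99 → 14 coils

14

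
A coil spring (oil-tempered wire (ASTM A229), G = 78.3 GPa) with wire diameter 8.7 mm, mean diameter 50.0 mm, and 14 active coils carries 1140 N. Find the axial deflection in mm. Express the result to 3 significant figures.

35.6 mm

k = Gd⁴/(8D³N_a) = (78.3×10³)(8.7⁴)/(8·50.0³·14) = 32.041 N/mm
δ = F/k = 1140 / 32.041 = 35.579 mm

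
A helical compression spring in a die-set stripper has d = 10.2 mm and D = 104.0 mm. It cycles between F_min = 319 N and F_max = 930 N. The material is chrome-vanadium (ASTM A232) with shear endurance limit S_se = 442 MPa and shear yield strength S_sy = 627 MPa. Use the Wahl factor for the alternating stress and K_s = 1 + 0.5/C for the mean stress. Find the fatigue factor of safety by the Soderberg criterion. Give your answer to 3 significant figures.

C = D/d = 104.0/10.2 = 10.1961; K_W = (4C−1)/(4C−4)+0.615/C = 1.1419; K_s = 1+0.5/C = 1.0490
F_a = (F_max−F_min)/2 = 305.5 N; F_m = (F_max+F_min)/2 = 624.5 N
τ_a = K_W·8F_aD/(πd³) = 1.1419 × 76.24 = 87.057 MPa
τ_m = K_s·8F_mD/(πd³) = 1.0490 × 155.85 = 163.49 MPa
Soderberg: 1/n_f = τ_a/S_se + τ_m/S_sy = 87.057/442 + 163.49/627 = 0.19696 + 0.26075 = 0.45771
n_f = 1/0.45771 = 2.185

2.18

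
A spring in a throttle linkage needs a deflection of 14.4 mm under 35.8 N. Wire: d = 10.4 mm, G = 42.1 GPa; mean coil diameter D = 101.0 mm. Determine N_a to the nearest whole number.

24

Required rate k = F/δ = 35.8/14.4 = 2.4861 N/mm
N_a = Gd⁴/(8D³k) = (42.1×10³ × 10.4⁴)/(8 × 101.0³ × 2.4861)
    = 4.9251e+08 / 2.04915e+07 = 24.03 → 24 coils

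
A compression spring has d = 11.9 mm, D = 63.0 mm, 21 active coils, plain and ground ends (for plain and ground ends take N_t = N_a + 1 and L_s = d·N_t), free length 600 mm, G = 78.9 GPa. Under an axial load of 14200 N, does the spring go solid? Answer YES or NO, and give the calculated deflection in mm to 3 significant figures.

k = Gd⁴/(8D³N_a) = (78.9×10³)(11.9⁴)/(8·63.0³·21) = 37.665 N/mm
N_t = 22; L_s = 11.9·22 = 261.8 mm; δ_solid = L₀ − L_s = 600 − 261.8 = 338.2 mm
δ = F/k = 14200/37.665 = 377.01 mm
δ ≥ δ_solid → spring goes solid

YES, δ = 377 mm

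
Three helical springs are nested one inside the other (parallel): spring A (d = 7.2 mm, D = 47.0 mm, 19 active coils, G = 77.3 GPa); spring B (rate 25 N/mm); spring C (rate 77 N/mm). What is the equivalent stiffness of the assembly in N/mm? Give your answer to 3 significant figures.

115 N/mm

k_A = Gd⁴/(8D³N_a) = (77.3×10³)(7.2⁴)/(8·47.0³·19) = 13.164 N/mm
Parallel: k_eq = 13.164 + 25 + 77 = 115.16 N/mm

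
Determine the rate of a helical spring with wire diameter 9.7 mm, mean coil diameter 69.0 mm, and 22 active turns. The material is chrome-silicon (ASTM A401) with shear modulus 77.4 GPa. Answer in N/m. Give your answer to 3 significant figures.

11900 N/m

k = Gd⁴/(8D³N_a) = (77.4×10³ × 9.7⁴) / (8 × 69.0³ × 22)
  = 6.85217e+08 / 5.78176e+07 = 11.851 N/mm = 11851 N/m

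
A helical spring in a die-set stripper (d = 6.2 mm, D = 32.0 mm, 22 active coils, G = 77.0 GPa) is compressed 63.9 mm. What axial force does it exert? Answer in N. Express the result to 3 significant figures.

1260 N

k = Gd⁴/(8D³N_a) = (77.0×10³)(6.2⁴)/(8·32.0³·22) = 19.729 N/mm
F = k·δ = 19.729 × 63.9 = 1260.7 N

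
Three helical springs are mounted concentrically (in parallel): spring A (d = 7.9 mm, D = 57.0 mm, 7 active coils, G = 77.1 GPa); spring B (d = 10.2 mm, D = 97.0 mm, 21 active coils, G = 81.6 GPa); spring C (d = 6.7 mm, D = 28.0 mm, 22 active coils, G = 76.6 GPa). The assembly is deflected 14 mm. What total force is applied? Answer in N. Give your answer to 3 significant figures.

1050 N

k_A = Gd⁴/(8D³N_a) = (77.1×10³)(7.9⁴)/(8·57.0³·7) = 28.957 N/mm
k_B = Gd⁴/(8D³N_a) = (81.6×10³)(10.2⁴)/(8·97.0³·21) = 5.7606 N/mm
k_C = Gd⁴/(8D³N_a) = (76.6×10³)(6.7⁴)/(8·28.0³·22) = 39.952 N/mm
Parallel: k_eq = 28.957 + 5.7606 + 39.952 = 74.67 N/mm
F = k_eq·δ = 74.67·14 = 1045.4 N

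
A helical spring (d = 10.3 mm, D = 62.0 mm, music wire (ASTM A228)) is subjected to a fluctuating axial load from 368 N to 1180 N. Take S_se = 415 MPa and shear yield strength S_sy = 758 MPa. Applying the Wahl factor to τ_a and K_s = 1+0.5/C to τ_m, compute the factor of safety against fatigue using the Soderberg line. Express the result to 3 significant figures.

C = D/d = 62.0/10.3 = 6.0194; K_W = (4C−1)/(4C−4)+0.615/C = 1.2516; K_s = 1+0.5/C = 1.0831
F_a = (F_max−F_min)/2 = 406 N; F_m = (F_max+F_min)/2 = 774 N
τ_a = K_W·8F_aD/(πd³) = 1.2516 × 58.661 = 73.419 MPa
τ_m = K_s·8F_mD/(πd³) = 1.0831 × 111.83 = 121.12 MPa
Soderberg: 1/n_f = τ_a/S_se + τ_m/S_sy = 73.419/415 + 121.12/758 = 0.17691 + 0.15979 = 0.3367
n_f = 1/0.3367 = 2.97

2.97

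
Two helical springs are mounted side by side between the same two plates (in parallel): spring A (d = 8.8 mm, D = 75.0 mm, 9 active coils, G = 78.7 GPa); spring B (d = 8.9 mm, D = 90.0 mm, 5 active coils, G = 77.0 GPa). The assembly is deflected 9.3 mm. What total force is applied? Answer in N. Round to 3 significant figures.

k_A = Gd⁴/(8D³N_a) = (78.7×10³)(8.8⁴)/(8·75.0³·9) = 15.538 N/mm
k_B = Gd⁴/(8D³N_a) = (77.0×10³)(8.9⁴)/(8·90.0³·5) = 16.568 N/mm
Parallel: k_eq = 15.538 + 16.568 = 32.106 N/mm
F = k_eq·δ = 32.106·9.3 = 298.58 N

299 N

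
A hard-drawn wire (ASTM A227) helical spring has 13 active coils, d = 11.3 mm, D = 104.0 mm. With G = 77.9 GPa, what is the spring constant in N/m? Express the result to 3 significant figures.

k = Gd⁴/(8D³N_a) = (77.9×10³ × 11.3⁴) / (8 × 104.0³ × 13)
  = 1.27014e+09 / 1.16986e+08 = 10.857 N/mm = 10857 N/m

10900 N/m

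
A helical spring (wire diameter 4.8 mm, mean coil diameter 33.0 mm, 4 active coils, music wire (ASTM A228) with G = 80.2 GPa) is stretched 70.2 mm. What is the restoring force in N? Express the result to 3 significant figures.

k = Gd⁴/(8D³N_a) = (80.2×10³)(4.8⁴)/(8·33.0³·4) = 37.021 N/mm
F = k·δ = 37.021 × 70.2 = 2598.9 N

2600 N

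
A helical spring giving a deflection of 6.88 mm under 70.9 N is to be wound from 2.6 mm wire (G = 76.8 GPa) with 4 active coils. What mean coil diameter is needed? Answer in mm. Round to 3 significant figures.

Required rate k = F/δ = 70.9/6.88 = 10.305 N/mm
D = (Gd⁴/(8N_a·k))^(1/3) = (76.8×10³·2.6⁴/(8·4·10.305))^(1/3)
  = (10642.6)^(1/3) = 21.9963 mm

22.0 mm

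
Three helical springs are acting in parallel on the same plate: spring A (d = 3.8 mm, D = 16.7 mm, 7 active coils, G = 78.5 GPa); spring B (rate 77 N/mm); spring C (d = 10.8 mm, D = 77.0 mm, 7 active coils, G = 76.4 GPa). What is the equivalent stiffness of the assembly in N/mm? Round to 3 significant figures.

k_A = Gd⁴/(8D³N_a) = (78.5×10³)(3.8⁴)/(8·16.7³·7) = 62.758 N/mm
k_C = Gd⁴/(8D³N_a) = (76.4×10³)(10.8⁴)/(8·77.0³·7) = 40.656 N/mm
Parallel: k_eq = 62.758 + 77 + 40.656 = 180.41 N/mm

180 N/mm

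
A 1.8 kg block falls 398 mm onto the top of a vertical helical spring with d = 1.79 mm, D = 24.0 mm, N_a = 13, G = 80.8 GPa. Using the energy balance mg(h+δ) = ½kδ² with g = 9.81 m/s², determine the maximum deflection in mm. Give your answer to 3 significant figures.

190 mm

k = Gd⁴/(8D³N_a) = (80.8×10³)(1.79⁴)/(8·24.0³·13) = 0.57697 N/mm
W = mg = 1.8 × 9.81 = 17.658 N
½kδ² − Wδ − Wh = 0 → δ = (W + √(W² + 2kWh))/k
δ = (17.658 + √(311.8 + 8109.82))/0.57697 = (17.658 + 91.769)/0.57697 = 189.66 mm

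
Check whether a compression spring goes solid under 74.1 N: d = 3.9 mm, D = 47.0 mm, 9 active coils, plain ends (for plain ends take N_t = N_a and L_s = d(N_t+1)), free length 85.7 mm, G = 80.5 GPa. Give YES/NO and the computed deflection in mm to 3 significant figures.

k = Gd⁴/(8D³N_a) = (80.5×10³)(3.9⁴)/(8·47.0³·9) = 2.4913 N/mm
N_t = 9; L_s = 3.9·10 = 39 mm; δ_solid = L₀ − L_s = 85.7 − 39 = 46.7 mm
δ = F/k = 74.1/2.4913 = 29.743 mm
δ < δ_solid → spring does not go solid

NO, δ = 29.7 mm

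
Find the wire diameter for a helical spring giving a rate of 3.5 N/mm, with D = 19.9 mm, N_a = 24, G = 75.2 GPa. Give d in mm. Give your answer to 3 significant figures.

2.90 mm

d = (8D³N_a·k / G)^(1/4) = (8·19.9³·24·3.5 / (75.2×10³))^0.25
  = (70.422)^0.25 = 2.8969 mm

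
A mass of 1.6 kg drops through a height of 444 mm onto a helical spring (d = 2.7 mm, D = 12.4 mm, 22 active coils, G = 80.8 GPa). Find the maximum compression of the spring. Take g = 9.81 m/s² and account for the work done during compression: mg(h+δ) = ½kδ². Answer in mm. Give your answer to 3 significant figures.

k = Gd⁴/(8D³N_a) = (80.8×10³)(2.7⁴)/(8·12.4³·22) = 12.796 N/mm
W = mg = 1.6 × 9.81 = 15.696 N
½kδ² − Wδ − Wh = 0 → δ = (W + √(W² + 2kWh))/k
δ = (15.696 + √(246.36 + 178357))/12.796 = (15.696 + 422.62)/12.796 = 34.253 mm

34.3 mm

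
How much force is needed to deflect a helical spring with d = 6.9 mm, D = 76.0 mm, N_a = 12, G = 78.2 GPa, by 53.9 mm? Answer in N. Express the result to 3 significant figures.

227 N

k = Gd⁴/(8D³N_a) = (78.2×10³)(6.9⁴)/(8·76.0³·12) = 4.2062 N/mm
F = k·δ = 4.2062 × 53.9 = 226.71 N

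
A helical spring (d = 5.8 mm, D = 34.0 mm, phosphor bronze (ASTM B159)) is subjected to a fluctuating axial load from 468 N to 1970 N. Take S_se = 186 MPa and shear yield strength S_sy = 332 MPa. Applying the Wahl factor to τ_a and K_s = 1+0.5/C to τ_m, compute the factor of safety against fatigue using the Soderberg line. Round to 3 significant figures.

C = D/d = 34.0/5.8 = 5.8621; K_W = (4C−1)/(4C−4)+0.615/C = 1.2592; K_s = 1+0.5/C = 1.0853
F_a = (F_max−F_min)/2 = 751 N; F_m = (F_max+F_min)/2 = 1219 N
τ_a = K_W·8F_aD/(πd³) = 1.2592 × 333.25 = 419.62 MPa
τ_m = K_s·8F_mD/(πd³) = 1.0853 × 540.93 = 587.07 MPa
Soderberg: 1/n_f = τ_a/S_se + τ_m/S_sy = 419.62/186 + 587.07/332 = 2.25603 + 1.76827 = 4.0243
n_f = 1/4.0243 = 0.2485

0.248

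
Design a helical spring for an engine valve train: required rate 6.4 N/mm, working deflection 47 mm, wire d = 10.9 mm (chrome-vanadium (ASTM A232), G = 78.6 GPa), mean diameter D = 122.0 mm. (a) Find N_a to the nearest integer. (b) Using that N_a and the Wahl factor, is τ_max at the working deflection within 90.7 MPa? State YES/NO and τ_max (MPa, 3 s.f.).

(a) 12 coils; (b) YES, τ_max = 81.0 MPa

N_a = Gd⁴/(8D³k) = (78.6×10³)(10.9⁴)/(8·122.0³·6.4) = 11.93 → N_a = 12
Actual rate k = Gd⁴/(8D³·12) = 6.3647 N/mm
Working load F = kδ = 6.3647·47 = 299.14 N
C = 122.0/10.9 = 11.1927; K_W = (4C−1)/(4C−4)+0.615/C = 1.1285
τ_max = K_W·8FD/(πd³) = 1.1285·71.762 = 80.986 MPa
τ_max ≤ 90.7 MPa → acceptable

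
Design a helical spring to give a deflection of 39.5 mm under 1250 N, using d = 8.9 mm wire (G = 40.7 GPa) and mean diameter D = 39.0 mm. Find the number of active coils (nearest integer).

17

Required rate k = F/δ = 1250/39.5 = 31.646 N/mm
N_a = Gd⁴/(8D³k) = (40.7×10³ × 8.9⁴)/(8 × 39.0³ × 31.646)
    = 2.55361e+08 / 1.50175e+07 = 17 → 17 coils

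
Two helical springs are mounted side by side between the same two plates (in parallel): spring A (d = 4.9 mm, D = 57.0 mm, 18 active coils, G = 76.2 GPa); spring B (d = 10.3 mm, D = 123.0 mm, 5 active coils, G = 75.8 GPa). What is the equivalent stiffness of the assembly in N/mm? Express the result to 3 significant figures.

k_A = Gd⁴/(8D³N_a) = (76.2×10³)(4.9⁴)/(8·57.0³·18) = 1.6472 N/mm
k_B = Gd⁴/(8D³N_a) = (75.8×10³)(10.3⁴)/(8·123.0³·5) = 11.462 N/mm
Parallel: k_eq = 1.6472 + 11.462 = 13.109 N/mm

13.1 N/mm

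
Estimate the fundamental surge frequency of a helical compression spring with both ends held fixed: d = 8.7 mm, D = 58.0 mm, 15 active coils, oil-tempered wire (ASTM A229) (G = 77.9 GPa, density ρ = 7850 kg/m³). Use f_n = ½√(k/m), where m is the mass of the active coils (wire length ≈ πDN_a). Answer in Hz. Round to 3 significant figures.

k = Gd⁴/(8D³N_a) = (77.9×10³)(8.7⁴)/(8·58.0³·15) = 19.061 N/mm = 19061 N/m
Wire length L = πDN_a = π·58.0·15 = 2733.2 mm
m = ρ·(πd²/4)·L = 7850 × 59.447×10⁻⁶ m² × 2.7332 m = 1.2755 kg
f_n = ½√(k/m) = 0.5·√(19061/1.2755) = 0.5·√(14945) = 61.124 Hz

61.1 Hz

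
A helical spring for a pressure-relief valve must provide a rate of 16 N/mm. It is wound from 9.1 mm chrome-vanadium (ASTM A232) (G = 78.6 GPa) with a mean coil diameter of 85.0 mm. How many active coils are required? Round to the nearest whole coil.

7

N_a = Gd⁴/(8D³k) = (78.6×10³ × 9.1⁴)/(8 × 85.0³ × 16)
    = 5.38999e+08 / 7.8608e+07 = 6.857 → 7 coils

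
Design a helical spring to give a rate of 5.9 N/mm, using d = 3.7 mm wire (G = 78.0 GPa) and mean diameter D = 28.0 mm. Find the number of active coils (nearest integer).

N_a = Gd⁴/(8D³k) = (78.0×10³ × 3.7⁴)/(8 × 28.0³ × 5.9)
    = 1.46185e+07 / 1.03613e+06 = 14.11 → 14 coils

14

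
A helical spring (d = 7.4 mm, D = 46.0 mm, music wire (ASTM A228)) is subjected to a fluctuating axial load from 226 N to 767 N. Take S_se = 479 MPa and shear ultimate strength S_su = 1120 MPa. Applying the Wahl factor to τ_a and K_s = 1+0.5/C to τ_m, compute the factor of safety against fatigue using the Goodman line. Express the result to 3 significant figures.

2.93

C = D/d = 46.0/7.4 = 6.2162; K_W = (4C−1)/(4C−4)+0.615/C = 1.2427; K_s = 1+0.5/C = 1.0804
F_a = (F_max−F_min)/2 = 270.5 N; F_m = (F_max+F_min)/2 = 496.5 N
τ_a = K_W·8F_aD/(πd³) = 1.2427 × 78.193 = 97.172 MPa
τ_m = K_s·8F_mD/(πd³) = 1.0804 × 143.52 = 155.07 MPa
Goodman: 1/n_f = τ_a/S_se + τ_m/S_su = 97.172/479 + 155.07/1120 = 0.20286 + 0.13845 = 0.34132
n_f = 1/0.34132 = 2.93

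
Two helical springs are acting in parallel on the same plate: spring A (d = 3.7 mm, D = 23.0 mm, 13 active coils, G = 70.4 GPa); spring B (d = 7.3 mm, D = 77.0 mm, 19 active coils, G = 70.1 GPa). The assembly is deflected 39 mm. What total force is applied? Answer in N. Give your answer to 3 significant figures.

k_A = Gd⁴/(8D³N_a) = (70.4×10³)(3.7⁴)/(8·23.0³·13) = 10.427 N/mm
k_B = Gd⁴/(8D³N_a) = (70.1×10³)(7.3⁴)/(8·77.0³·19) = 2.8688 N/mm
Parallel: k_eq = 10.427 + 2.8688 = 13.296 N/mm
F = k_eq·δ = 13.296·39 = 518.54 N

519 N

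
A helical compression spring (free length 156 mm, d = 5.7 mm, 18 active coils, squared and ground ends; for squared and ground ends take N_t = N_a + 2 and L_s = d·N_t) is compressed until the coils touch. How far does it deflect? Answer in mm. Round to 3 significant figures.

N_t = 20; L_s = 5.7·20 = 114 mm
δ_solid = L₀ − L_s = 156 − 114 = 42 mm

42.0 mm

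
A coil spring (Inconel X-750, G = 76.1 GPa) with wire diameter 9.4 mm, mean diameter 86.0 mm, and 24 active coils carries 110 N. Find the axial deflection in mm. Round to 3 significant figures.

22.6 mm

k = Gd⁴/(8D³N_a) = (76.1×10³)(9.4⁴)/(8·86.0³·24) = 4.8652 N/mm
δ = F/k = 110 / 4.8652 = 22.61 mm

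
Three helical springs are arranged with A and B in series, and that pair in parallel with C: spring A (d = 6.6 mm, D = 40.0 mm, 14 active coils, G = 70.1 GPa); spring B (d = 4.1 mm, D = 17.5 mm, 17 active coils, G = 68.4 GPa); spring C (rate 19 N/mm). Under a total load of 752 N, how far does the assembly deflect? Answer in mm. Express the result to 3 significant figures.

25.1 mm

k_A = Gd⁴/(8D³N_a) = (70.1×10³)(6.6⁴)/(8·40.0³·14) = 18.556 N/mm
k_B = Gd⁴/(8D³N_a) = (68.4×10³)(4.1⁴)/(8·17.5³·17) = 26.518 N/mm
Springs A,B series: k_AB = 1/(1/18.556+1/26.518) = 10.917 N/mm; parallel with C: k_eq = 10.917+19 = 29.917 N/mm
δ = F/k_eq = 752/29.917 = 25.136 mm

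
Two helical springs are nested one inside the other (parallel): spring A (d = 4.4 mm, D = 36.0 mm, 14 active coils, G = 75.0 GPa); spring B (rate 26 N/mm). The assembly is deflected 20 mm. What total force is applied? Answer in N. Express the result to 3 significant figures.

628 N

k_A = Gd⁴/(8D³N_a) = (75.0×10³)(4.4⁴)/(8·36.0³·14) = 5.3796 N/mm
Parallel: k_eq = 5.3796 + 26 = 31.38 N/mm
F = k_eq·δ = 31.38·20 = 627.59 N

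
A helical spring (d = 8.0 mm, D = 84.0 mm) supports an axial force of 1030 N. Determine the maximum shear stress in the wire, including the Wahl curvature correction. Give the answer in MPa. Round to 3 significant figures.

Spring index C = D/d = 84.0/8.0 = 10.5000
K_W = (4C−1)/(4C−4) + 0.615/C = 41.000/38.000 + 0.0586 = 1.1375
τ₀ = 8FD/(πd³) = 8·1030·84.0/(π·8.0³) = 692160/1608.5 = 430.32 MPa
τ_max = K·τ₀ = 1.1375 × 430.32 = 489.49 MPa

489 MPa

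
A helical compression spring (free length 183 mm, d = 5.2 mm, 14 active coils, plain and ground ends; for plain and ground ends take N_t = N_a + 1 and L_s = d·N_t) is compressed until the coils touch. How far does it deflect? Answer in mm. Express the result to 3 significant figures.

105 mm

N_t = 15; L_s = 5.2·15 = 78 mm
δ_solid = L₀ − L_s = 183 − 78 = 105 mm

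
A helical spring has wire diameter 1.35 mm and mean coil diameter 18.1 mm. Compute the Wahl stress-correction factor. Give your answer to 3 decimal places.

1.106

C = D/d = 18.1/1.35 = 13.4074
K_W = (4C−1)/(4C−4) + 0.615/C = 52.630/49.630 + 0.0459 = 1.1063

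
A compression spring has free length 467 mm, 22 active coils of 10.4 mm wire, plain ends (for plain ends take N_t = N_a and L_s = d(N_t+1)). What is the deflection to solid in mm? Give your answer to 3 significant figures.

N_t = 22; L_s = 10.4·23 = 239.2 mm
δ_solid = L₀ − L_s = 467 − 239.2 = 227.8 mm

228 mm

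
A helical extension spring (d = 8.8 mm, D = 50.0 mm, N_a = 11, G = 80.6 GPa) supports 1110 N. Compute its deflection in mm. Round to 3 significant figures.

25.3 mm

k = Gd⁴/(8D³N_a) = (80.6×10³)(8.8⁴)/(8·50.0³·11) = 43.941 N/mm
δ = F/k = 1110 / 43.941 = 25.261 mm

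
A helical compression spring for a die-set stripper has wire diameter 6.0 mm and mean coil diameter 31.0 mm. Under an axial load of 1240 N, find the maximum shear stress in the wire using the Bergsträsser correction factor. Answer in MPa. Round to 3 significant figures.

Spring index C = D/d = 31.0/6.0 = 5.1667
K_B = (4C+2)/(4C−3) = 22.667/17.667 = 1.2830
τ₀ = 8FD/(πd³) = 8·1240·31.0/(π·6.0³) = 307520/678.58 = 453.18 MPa
τ_max = K·τ₀ = 1.2830 × 453.18 = 581.44 MPa

581 MPa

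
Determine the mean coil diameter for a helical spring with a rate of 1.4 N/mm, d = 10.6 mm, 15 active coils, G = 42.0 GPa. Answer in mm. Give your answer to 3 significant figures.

147 mm

D = (Gd⁴/(8N_a·k))^(1/3) = (42.0×10³·10.6⁴/(8·15·1.4))^(1/3)
  = (3.15619e+06)^(1/3) = 146.6857 mm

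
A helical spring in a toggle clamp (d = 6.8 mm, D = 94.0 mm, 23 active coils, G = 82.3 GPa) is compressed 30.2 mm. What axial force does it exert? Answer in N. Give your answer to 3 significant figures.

k = Gd⁴/(8D³N_a) = (82.3×10³)(6.8⁴)/(8·94.0³·23) = 1.1514 N/mm
F = k·δ = 1.1514 × 30.2 = 34.773 N

34.8 N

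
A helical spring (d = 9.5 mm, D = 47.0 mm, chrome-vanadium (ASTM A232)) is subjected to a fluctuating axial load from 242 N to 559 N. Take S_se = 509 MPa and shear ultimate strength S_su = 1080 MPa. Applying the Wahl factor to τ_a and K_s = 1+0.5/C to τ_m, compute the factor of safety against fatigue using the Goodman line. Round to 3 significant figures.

8.76

C = D/d = 47.0/9.5 = 4.9474; K_W = (4C−1)/(4C−4)+0.615/C = 1.3143; K_s = 1+0.5/C = 1.1011
F_a = (F_max−F_min)/2 = 158.5 N; F_m = (F_max+F_min)/2 = 400.5 N
τ_a = K_W·8F_aD/(πd³) = 1.3143 × 22.126 = 29.08 MPa
τ_m = K_s·8F_mD/(πd³) = 1.1011 × 55.907 = 61.558 MPa
Goodman: 1/n_f = τ_a/S_se + τ_m/S_su = 29.08/509 + 61.558/1080 = 0.05713 + 0.05700 = 0.11413
n_f = 1/0.11413 = 8.762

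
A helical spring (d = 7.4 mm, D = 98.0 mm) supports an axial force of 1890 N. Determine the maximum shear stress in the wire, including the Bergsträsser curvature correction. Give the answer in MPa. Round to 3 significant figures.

1280 MPa

Spring index C = D/d = 98.0/7.4 = 13.2432
K_B = (4C+2)/(4C−3) = 54.973/49.973 = 1.1001
τ₀ = 8FD/(πd³) = 8·1890·98.0/(π·7.4³) = 1.48176e+06/1273 = 1163.9 MPa
τ_max = K·τ₀ = 1.1001 × 1163.9 = 1280.4 MPa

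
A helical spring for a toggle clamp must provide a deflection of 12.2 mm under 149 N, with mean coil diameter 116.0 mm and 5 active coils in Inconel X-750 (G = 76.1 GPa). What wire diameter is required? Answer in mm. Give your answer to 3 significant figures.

Required rate k = F/δ = 149/12.2 = 12.213 N/mm
d = (8D³N_a·k / G)^(1/4) = (8·116.0³·5·12.213 / (76.1×10³))^0.25
  = (10020)^0.25 = 10.0050 mm

10.0 mm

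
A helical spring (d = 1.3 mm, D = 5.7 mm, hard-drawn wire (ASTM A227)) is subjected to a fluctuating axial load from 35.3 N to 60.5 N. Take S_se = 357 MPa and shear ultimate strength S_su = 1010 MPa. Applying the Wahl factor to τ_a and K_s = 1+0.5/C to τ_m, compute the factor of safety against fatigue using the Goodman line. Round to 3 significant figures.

1.50

C = D/d = 5.7/1.3 = 4.3846; K_W = (4C−1)/(4C−4)+0.615/C = 1.3619; K_s = 1+0.5/C = 1.1140
F_a = (F_max−F_min)/2 = 12.6 N; F_m = (F_max+F_min)/2 = 47.9 N
τ_a = K_W·8F_aD/(πd³) = 1.3619 × 83.244 = 113.37 MPa
τ_m = K_s·8F_mD/(πd³) = 1.1140 × 316.46 = 352.55 MPa
Goodman: 1/n_f = τ_a/S_se + τ_m/S_su = 113.37/357 + 352.55/1010 = 0.31755 + 0.34906 = 0.66661
n_f = 1/0.66661 = 1.5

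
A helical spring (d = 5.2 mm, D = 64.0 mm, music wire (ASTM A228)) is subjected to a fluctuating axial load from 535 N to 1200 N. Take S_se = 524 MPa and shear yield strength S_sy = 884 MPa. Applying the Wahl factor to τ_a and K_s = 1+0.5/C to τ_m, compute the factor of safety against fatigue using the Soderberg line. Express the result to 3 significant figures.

0.499

C = D/d = 64.0/5.2 = 12.3077; K_W = (4C−1)/(4C−4)+0.615/C = 1.1163; K_s = 1+0.5/C = 1.0406
F_a = (F_max−F_min)/2 = 332.5 N; F_m = (F_max+F_min)/2 = 867.5 N
τ_a = K_W·8F_aD/(πd³) = 1.1163 × 385.39 = 430.21 MPa
τ_m = K_s·8F_mD/(πd³) = 1.0406 × 1005.5 = 1046.3 MPa
Soderberg: 1/n_f = τ_a/S_se + τ_m/S_sy = 430.21/524 + 1046.3/884 = 0.82101 + 1.18365 = 2.0047
n_f = 1/2.0047 = 0.4988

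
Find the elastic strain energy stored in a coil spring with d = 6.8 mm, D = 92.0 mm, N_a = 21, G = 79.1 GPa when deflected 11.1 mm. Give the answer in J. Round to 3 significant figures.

0.0796 J

k = Gd⁴/(8D³N_a) = (79.1×10³)(6.8⁴)/(8·92.0³·21) = 1.2928 N/mm
U = ½kδ² = 0.5 × 1.2928 × 11.1² = 79.644 N·mm = 0.079644 J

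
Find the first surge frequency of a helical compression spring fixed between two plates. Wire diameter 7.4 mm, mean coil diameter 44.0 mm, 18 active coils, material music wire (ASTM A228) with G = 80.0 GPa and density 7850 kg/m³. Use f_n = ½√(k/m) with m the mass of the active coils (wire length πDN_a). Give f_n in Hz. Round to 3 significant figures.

76.3 Hz

k = Gd⁴/(8D³N_a) = (80.0×10³)(7.4⁴)/(8·44.0³·18) = 19.557 N/mm = 19557 N/m
Wire length L = πDN_a = π·44.0·18 = 2488.1 mm
m = ρ·(πd²/4)·L = 7850 × 43.008×10⁻⁶ m² × 2.4881 m = 0.84004 kg
f_n = ½√(k/m) = 0.5·√(19557/0.84004) = 0.5·√(23281) = 76.29 Hz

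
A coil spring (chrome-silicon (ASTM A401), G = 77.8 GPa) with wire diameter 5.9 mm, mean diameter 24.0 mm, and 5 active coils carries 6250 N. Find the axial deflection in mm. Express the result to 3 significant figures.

36.7 mm

k = Gd⁴/(8D³N_a) = (77.8×10³)(5.9⁴)/(8·24.0³·5) = 170.49 N/mm
δ = F/k = 6250 / 170.49 = 36.659 mm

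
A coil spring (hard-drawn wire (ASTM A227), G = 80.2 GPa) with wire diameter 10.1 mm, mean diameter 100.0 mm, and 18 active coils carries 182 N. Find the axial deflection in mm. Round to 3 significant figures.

k = Gd⁴/(8D³N_a) = (80.2×10³)(10.1⁴)/(8·100.0³·18) = 5.7956 N/mm
δ = F/k = 182 / 5.7956 = 31.403 mm

31.4 mm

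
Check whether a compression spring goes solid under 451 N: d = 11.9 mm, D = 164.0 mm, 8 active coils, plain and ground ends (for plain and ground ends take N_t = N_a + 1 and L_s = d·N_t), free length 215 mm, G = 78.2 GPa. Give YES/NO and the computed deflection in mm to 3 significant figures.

k = Gd⁴/(8D³N_a) = (78.2×10³)(11.9⁴)/(8·164.0³·8) = 5.555 N/mm
N_t = 9; L_s = 11.9·9 = 107.1 mm; δ_solid = L₀ − L_s = 215 − 107.1 = 107.9 mm
δ = F/k = 451/5.555 = 81.188 mm
δ < δ_solid → spring does not go solid

NO, δ = 81.2 mm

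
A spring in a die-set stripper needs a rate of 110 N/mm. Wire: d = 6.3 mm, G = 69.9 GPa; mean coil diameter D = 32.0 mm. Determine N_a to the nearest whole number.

4

N_a = Gd⁴/(8D³k) = (69.9×10³ × 6.3⁴)/(8 × 32.0³ × 110)
    = 1.10113e+08 / 2.88358e+07 = 3.819 → 4 coils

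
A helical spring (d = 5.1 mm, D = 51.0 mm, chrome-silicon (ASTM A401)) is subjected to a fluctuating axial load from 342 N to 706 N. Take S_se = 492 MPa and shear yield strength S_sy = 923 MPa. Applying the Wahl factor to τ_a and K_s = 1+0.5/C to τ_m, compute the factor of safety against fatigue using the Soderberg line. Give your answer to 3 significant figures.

1.00

C = D/d = 51.0/5.1 = 10.0000; K_W = (4C−1)/(4C−4)+0.615/C = 1.1448; K_s = 1+0.5/C = 1.0500
F_a = (F_max−F_min)/2 = 182 N; F_m = (F_max+F_min)/2 = 524 N
τ_a = K_W·8F_aD/(πd³) = 1.1448 × 178.19 = 203.99 MPa
τ_m = K_s·8F_mD/(πd³) = 1.0500 × 513.02 = 538.67 MPa
Soderberg: 1/n_f = τ_a/S_se + τ_m/S_sy = 203.99/492 + 538.67/923 = 0.41462 + 0.58360 = 0.99822
n_f = 1/0.99822 = 1.002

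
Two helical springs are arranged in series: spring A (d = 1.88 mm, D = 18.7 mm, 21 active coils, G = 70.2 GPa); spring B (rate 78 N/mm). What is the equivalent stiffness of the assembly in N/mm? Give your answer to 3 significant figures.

k_A = Gd⁴/(8D³N_a) = (70.2×10³)(1.88⁴)/(8·18.7³·21) = 0.79824 N/mm
Series: 1/k_eq = 1/0.79824 + 1/78 = 1.2656; k_eq = 0.79016 N/mm

0.790 N/mm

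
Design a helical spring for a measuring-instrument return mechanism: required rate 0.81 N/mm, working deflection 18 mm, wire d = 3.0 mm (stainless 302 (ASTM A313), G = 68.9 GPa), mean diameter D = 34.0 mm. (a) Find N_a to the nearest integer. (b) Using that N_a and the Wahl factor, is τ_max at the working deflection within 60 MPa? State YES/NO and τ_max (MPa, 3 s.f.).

(a) 22 coils; (b) YES, τ_max = 52.5 MPa

N_a = Gd⁴/(8D³k) = (68.9×10³)(3.0⁴)/(8·34.0³·0.81) = 21.91 → N_a = 22
Actual rate k = Gd⁴/(8D³·22) = 0.80678 N/mm
Working load F = kδ = 0.80678·18 = 14.522 N
C = 34.0/3.0 = 11.3333; K_W = (4C−1)/(4C−4)+0.615/C = 1.1268
τ_max = K_W·8FD/(πd³) = 1.1268·46.567 = 52.474 MPa
τ_max ≤ 60 MPa → acceptable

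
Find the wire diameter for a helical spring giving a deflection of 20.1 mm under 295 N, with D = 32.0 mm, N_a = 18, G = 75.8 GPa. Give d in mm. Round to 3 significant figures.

5.50 mm

Required rate k = F/δ = 295/20.1 = 14.677 N/mm
d = (8D³N_a·k / G)^(1/4) = (8·32.0³·18·14.677 / (75.8×10³))^0.25
  = (913.63)^0.25 = 5.4978 mm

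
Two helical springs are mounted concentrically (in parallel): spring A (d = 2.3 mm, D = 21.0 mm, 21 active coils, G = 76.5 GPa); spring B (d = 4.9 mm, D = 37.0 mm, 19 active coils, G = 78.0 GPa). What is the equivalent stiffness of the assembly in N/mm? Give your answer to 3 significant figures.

7.22 N/mm

k_A = Gd⁴/(8D³N_a) = (76.5×10³)(2.3⁴)/(8·21.0³·21) = 1.376 N/mm
k_B = Gd⁴/(8D³N_a) = (78.0×10³)(4.9⁴)/(8·37.0³·19) = 5.8402 N/mm
Parallel: k_eq = 1.376 + 5.8402 = 7.2162 N/mm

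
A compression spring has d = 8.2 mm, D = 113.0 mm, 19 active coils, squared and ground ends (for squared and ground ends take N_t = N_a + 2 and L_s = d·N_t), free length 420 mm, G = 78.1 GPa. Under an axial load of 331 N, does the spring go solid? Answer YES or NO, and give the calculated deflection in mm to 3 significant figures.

NO, δ = 206 mm

k = Gd⁴/(8D³N_a) = (78.1×10³)(8.2⁴)/(8·113.0³·19) = 1.61 N/mm
N_t = 21; L_s = 8.2·21 = 172.2 mm; δ_solid = L₀ − L_s = 420 − 172.2 = 247.8 mm
δ = F/k = 331/1.61 = 205.59 mm
δ < δ_solid → spring does not go solid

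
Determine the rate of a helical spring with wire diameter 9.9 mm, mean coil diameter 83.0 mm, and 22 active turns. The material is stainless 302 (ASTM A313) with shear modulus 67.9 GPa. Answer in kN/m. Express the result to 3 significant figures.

6.48 kN/m

k = Gd⁴/(8D³N_a) = (67.9×10³ × 9.9⁴) / (8 × 83.0³ × 22)
  = 6.52245e+08 / 1.00635e+08 = 6.4813 N/mm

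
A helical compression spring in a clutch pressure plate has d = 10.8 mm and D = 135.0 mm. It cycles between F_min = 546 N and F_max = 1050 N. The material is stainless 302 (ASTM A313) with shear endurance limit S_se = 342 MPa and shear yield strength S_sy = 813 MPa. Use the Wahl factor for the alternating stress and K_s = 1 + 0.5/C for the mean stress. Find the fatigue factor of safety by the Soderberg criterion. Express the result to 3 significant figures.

C = D/d = 135.0/10.8 = 12.5000; K_W = (4C−1)/(4C−4)+0.615/C = 1.1144; K_s = 1+0.5/C = 1.0400
F_a = (F_max−F_min)/2 = 252 N; F_m = (F_max+F_min)/2 = 798 N
τ_a = K_W·8F_aD/(πd³) = 1.1144 × 68.771 = 76.639 MPa
τ_m = K_s·8F_mD/(πd³) = 1.0400 × 217.77 = 226.48 MPa
Soderberg: 1/n_f = τ_a/S_se + τ_m/S_sy = 76.639/342 + 226.48/813 = 0.22409 + 0.27858 = 0.50267
n_f = 1/0.50267 = 1.989

1.99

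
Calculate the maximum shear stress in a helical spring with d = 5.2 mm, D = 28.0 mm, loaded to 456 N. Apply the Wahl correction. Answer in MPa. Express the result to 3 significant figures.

297 MPa

Spring index C = D/d = 28.0/5.2 = 5.3846
K_W = (4C−1)/(4C−4) + 0.615/C = 20.538/17.538 + 0.1142 = 1.2853
τ₀ = 8FD/(πd³) = 8·456·28.0/(π·5.2³) = 102144/441.73 = 231.23 MPa
τ_max = K·τ₀ = 1.2853 × 231.23 = 297.2 MPa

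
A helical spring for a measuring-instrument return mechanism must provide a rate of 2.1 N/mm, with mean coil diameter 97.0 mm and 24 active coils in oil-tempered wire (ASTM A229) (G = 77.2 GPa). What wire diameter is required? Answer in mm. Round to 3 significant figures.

d = (8D³N_a·k / G)^(1/4) = (8·97.0³·24·2.1 / (77.2×10³))^0.25
  = (4766.7)^0.25 = 8.3091 mm

8.31 mm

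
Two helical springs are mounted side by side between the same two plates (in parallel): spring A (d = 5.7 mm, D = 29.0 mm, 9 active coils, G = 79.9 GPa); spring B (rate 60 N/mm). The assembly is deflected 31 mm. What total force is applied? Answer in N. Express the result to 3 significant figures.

3350 N

k_A = Gd⁴/(8D³N_a) = (79.9×10³)(5.7⁴)/(8·29.0³·9) = 48.031 N/mm
Parallel: k_eq = 48.031 + 60 = 108.03 N/mm
F = k_eq·δ = 108.03·31 = 3349 N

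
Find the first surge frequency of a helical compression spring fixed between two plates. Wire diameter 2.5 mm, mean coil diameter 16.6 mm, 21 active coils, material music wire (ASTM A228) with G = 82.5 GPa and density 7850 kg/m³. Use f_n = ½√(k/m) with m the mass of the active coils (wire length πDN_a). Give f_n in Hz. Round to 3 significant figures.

158 Hz

k = Gd⁴/(8D³N_a) = (82.5×10³)(2.5⁴)/(8·16.6³·21) = 4.1935 N/mm = 4193.5 N/m
Wire length L = πDN_a = π·16.6·21 = 1095.2 mm
m = ρ·(πd²/4)·L = 7850 × 4.9087×10⁻⁶ m² × 1.0952 m = 0.0422 kg
f_n = ½√(k/m) = 0.5·√(4193.5/0.0422) = 0.5·√(99372) = 157.62 Hz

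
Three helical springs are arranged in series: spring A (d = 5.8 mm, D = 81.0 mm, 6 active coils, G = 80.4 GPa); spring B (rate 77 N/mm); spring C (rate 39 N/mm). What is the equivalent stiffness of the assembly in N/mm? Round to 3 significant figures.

k_A = Gd⁴/(8D³N_a) = (80.4×10³)(5.8⁴)/(8·81.0³·6) = 3.5667 N/mm
Series: 1/k_eq = 1/3.5667 + 1/77 + 1/39 = 0.319; k_eq = 3.1348 N/mm

3.13 N/mm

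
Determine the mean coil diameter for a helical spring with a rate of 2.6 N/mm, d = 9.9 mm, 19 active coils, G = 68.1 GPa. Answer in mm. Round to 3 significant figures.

D = (Gd⁴/(8N_a·k))^(1/3) = (68.1×10³·9.9⁴/(8·19·2.6))^(1/3)
  = (1.65528e+06)^(1/3) = 118.2924 mm

118 mm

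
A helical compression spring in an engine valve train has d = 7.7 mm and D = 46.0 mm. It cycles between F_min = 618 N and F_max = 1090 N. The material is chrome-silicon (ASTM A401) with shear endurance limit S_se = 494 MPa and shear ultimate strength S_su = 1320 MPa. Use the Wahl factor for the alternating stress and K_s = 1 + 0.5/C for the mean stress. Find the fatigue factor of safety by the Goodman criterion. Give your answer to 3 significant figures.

3.00

C = D/d = 46.0/7.7 = 5.9740; K_W = (4C−1)/(4C−4)+0.615/C = 1.2537; K_s = 1+0.5/C = 1.0837
F_a = (F_max−F_min)/2 = 236 N; F_m = (F_max+F_min)/2 = 854 N
τ_a = K_W·8F_aD/(πd³) = 1.2537 × 60.553 = 75.917 MPa
τ_m = K_s·8F_mD/(πd³) = 1.0837 × 219.12 = 237.46 MPa
Goodman: 1/n_f = τ_a/S_se + τ_m/S_su = 75.917/494 + 237.46/1320 = 0.15368 + 0.17989 = 0.33357
n_f = 1/0.33357 = 2.998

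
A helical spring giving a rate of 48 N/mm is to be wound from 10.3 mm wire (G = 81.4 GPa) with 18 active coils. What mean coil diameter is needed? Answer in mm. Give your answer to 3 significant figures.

D = (Gd⁴/(8N_a·k))^(1/3) = (81.4×10³·10.3⁴/(8·18·48))^(1/3)
  = (132547)^(1/3) = 50.9867 mm

51.0 mm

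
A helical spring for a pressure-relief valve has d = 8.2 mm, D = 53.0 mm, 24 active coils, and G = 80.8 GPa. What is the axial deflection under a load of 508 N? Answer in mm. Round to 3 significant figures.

39.7 mm

k = Gd⁴/(8D³N_a) = (80.8×10³)(8.2⁴)/(8·53.0³·24) = 12.78 N/mm
δ = F/k = 508 / 12.78 = 39.749 mm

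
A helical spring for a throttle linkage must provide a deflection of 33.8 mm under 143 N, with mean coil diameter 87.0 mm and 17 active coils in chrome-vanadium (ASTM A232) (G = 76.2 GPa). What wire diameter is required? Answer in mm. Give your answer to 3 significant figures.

Required rate k = F/δ = 143/33.8 = 4.2308 N/mm
d = (8D³N_a·k / G)^(1/4) = (8·87.0³·17·4.2308 / (76.2×10³))^0.25
  = (4972.3)^0.25 = 8.3973 mm

8.40 mm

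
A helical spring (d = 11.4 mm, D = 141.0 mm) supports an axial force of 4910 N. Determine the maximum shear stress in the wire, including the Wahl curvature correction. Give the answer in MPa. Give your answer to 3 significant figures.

1330 MPa

Spring index C = D/d = 141.0/11.4 = 12.3684
K_W = (4C−1)/(4C−4) + 0.615/C = 48.474/45.474 + 0.0497 = 1.1157
τ₀ = 8FD/(πd³) = 8·4910·141.0/(π·11.4³) = 5.53848e+06/4654.4 = 1189.9 MPa
τ_max = K·τ₀ = 1.1157 × 1189.9 = 1327.6 MPa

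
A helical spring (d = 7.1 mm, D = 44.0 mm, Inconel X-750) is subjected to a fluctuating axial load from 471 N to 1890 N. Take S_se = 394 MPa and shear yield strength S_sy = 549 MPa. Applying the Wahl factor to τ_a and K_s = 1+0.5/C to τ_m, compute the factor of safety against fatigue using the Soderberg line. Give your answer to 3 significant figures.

0.700

C = D/d = 44.0/7.1 = 6.1972; K_W = (4C−1)/(4C−4)+0.615/C = 1.2435; K_s = 1+0.5/C = 1.0807
F_a = (F_max−F_min)/2 = 709.5 N; F_m = (F_max+F_min)/2 = 1180.5 N
τ_a = K_W·8F_aD/(πd³) = 1.2435 × 222.11 = 276.21 MPa
τ_m = K_s·8F_mD/(πd³) = 1.0807 × 369.56 = 399.38 MPa
Soderberg: 1/n_f = τ_a/S_se + τ_m/S_sy = 276.21/394 + 399.38/549 = 0.70103 + 0.72746 = 1.4285
n_f = 1/1.4285 = 0.7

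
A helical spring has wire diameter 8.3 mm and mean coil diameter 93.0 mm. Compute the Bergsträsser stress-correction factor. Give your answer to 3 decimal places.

C = D/d = 93.0/8.3 = 11.2048
K_B = (4C+2)/(4C−3) = 46.819/41.819 = 1.1196

1.120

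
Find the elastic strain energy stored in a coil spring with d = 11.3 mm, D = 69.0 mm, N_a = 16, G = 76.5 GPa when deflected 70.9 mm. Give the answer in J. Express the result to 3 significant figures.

k = Gd⁴/(8D³N_a) = (76.5×10³)(11.3⁴)/(8·69.0³·16) = 29.663 N/mm
U = ½kδ² = 0.5 × 29.663 × 70.9² = 74556 N·mm = 74.556 J

74.6 J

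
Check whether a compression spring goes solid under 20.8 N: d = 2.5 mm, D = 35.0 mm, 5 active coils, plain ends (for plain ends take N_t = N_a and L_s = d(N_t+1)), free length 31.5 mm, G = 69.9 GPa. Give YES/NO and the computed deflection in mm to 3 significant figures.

k = Gd⁴/(8D³N_a) = (69.9×10³)(2.5⁴)/(8·35.0³·5) = 1.5921 N/mm
N_t = 5; L_s = 2.5·6 = 15 mm; δ_solid = L₀ − L_s = 31.5 − 15 = 16.5 mm
δ = F/k = 20.8/1.5921 = 13.064 mm
δ < δ_solid → spring does not go solid

NO, δ = 13.1 mm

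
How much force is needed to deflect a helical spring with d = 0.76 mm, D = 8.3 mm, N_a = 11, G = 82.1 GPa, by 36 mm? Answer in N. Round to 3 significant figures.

19.6 N

k = Gd⁴/(8D³N_a) = (82.1×10³)(0.76⁴)/(8·8.3³·11) = 0.54435 N/mm
F = k·δ = 0.54435 × 36 = 19.597 N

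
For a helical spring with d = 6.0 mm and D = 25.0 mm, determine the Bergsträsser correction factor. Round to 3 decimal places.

1.366

C = D/d = 25.0/6.0 = 4.1667
K_B = (4C+2)/(4C−3) = 18.667/13.667 = 1.3659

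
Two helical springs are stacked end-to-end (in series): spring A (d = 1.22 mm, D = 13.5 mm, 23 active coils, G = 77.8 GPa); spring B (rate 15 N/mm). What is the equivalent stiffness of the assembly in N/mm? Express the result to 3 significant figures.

k_A = Gd⁴/(8D³N_a) = (77.8×10³)(1.22⁴)/(8·13.5³·23) = 0.38071 N/mm
Series: 1/k_eq = 1/0.38071 + 1/15 = 2.6933; k_eq = 0.37129 N/mm

0.371 N/mm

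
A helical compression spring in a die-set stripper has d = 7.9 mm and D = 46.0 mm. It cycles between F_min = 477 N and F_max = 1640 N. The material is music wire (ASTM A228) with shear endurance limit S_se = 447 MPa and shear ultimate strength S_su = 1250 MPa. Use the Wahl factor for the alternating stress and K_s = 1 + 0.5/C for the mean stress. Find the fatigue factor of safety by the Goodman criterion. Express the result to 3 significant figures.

C = D/d = 46.0/7.9 = 5.8228; K_W = (4C−1)/(4C−4)+0.615/C = 1.2611; K_s = 1+0.5/C = 1.0859
F_a = (F_max−F_min)/2 = 581.5 N; F_m = (F_max+F_min)/2 = 1058.5 N
τ_a = K_W·8F_aD/(πd³) = 1.2611 × 138.15 = 174.23 MPa
τ_m = K_s·8F_mD/(πd³) = 1.0859 × 251.48 = 273.08 MPa
Goodman: 1/n_f = τ_a/S_se + τ_m/S_su = 174.23/447 + 273.08/1250 = 0.38978 + 0.21846 = 0.60824
n_f = 1/0.60824 = 1.644

1.64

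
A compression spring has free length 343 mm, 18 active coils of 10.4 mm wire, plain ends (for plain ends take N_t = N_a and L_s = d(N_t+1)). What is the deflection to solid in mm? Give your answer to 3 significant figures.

145 mm

N_t = 18; L_s = 10.4·19 = 197.6 mm
δ_solid = L₀ − L_s = 343 − 197.6 = 145.4 mm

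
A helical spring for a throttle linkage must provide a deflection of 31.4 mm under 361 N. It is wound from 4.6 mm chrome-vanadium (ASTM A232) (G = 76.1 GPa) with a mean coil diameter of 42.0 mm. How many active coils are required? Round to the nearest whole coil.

Required rate k = F/δ = 361/31.4 = 11.497 N/mm
N_a = Gd⁴/(8D³k) = (76.1×10³ × 4.6⁴)/(8 × 42.0³ × 11.497)
    = 3.40734e+07 / 6.81421e+06 = 5 → 5 coils

5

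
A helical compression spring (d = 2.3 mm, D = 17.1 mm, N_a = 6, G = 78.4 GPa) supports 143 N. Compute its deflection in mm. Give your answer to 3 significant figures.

15.6 mm

k = Gd⁴/(8D³N_a) = (78.4×10³)(2.3⁴)/(8·17.1³·6) = 9.1411 N/mm
δ = F/k = 143 / 9.1411 = 15.644 mm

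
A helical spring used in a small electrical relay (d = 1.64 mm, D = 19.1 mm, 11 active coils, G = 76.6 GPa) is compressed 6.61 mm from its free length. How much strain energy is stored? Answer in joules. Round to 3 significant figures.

k = Gd⁴/(8D³N_a) = (76.6×10³)(1.64⁴)/(8·19.1³·11) = 0.90369 N/mm
U = ½kδ² = 0.5 × 0.90369 × 6.61² = 19.742 N·mm = 0.019742 J

0.0197 J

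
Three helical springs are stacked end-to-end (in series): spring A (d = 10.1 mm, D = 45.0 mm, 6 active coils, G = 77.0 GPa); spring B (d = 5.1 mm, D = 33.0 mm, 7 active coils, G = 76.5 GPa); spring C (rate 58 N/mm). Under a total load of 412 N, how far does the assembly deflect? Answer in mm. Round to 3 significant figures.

25.4 mm

k_A = Gd⁴/(8D³N_a) = (77.0×10³)(10.1⁴)/(8·45.0³·6) = 183.19 N/mm
k_B = Gd⁴/(8D³N_a) = (76.5×10³)(5.1⁴)/(8·33.0³·7) = 25.717 N/mm
Series: 1/k_eq = 1/183.19 + 1/25.717 + 1/58 = 0.061586; k_eq = 16.238 N/mm
δ = F/k_eq = 412/16.238 = 25.373 mm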